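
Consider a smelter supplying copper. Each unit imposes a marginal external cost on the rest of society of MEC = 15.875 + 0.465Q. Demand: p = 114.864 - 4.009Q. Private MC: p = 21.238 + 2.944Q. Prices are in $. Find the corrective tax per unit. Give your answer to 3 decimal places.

Social marginal cost = private MC + MEC = 37.113 + 3.409Q.
Set SMC = demand: 37.113 + 3.409Q = 114.864 - 4.009Q → Q* = 10.4814.
The Pigouvian tax equals MEC at Q*: 15.875 + 0.465×10.4814 = 20.7489.

tax = $20.749 per unit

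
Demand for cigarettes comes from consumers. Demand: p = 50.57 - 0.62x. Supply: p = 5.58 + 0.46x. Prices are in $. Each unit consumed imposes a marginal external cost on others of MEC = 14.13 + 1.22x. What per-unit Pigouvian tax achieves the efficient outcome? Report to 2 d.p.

Social marginal benefit = demand − MEC = 36.44 - 1.84x.
Set SMB = MC: 36.44 - 1.84x = 5.58 + 0.46x → x* = 13.4174.
The Pigouvian tax equals MEC at x*: 14.13 + 1.22×13.4174 = 30.4992.

tax = $30.50 per unit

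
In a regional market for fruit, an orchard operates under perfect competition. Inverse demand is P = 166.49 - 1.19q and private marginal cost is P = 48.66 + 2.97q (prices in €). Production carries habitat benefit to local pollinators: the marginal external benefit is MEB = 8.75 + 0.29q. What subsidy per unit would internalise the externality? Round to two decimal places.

Social marginal cost = private MC − MEB = 39.91 + 2.68q.
Set SMC = demand: 39.91 + 2.68q = 166.49 - 1.19q → q* = 32.7080.
The Pigouvian subsidy equals MEB at q*: 8.75 + 0.29×32.7080 = 18.2353.

subsidy = €18.24 per unit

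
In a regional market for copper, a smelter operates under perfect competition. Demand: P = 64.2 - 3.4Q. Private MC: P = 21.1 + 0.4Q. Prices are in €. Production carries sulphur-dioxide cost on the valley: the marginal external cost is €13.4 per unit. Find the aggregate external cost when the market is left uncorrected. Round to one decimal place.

Market equilibrium (private): 21.1 + 0.4Q = 64.2 - 3.4Q → Q_m = 11.3421.
Total external cost = MEC × Q_m = 13.4 × 11.3421 = 151.9841.

€152.0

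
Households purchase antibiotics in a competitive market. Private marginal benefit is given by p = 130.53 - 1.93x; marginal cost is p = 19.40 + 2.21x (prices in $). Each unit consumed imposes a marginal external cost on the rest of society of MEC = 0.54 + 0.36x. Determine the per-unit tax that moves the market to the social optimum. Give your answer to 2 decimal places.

Social marginal benefit = demand − MEC = 129.99 - 2.29x.
Set SMB = MC: 129.99 - 2.29x = 19.40 + 2.21x → x* = 24.5756.
The Pigouvian tax equals MEC at x*: 0.54 + 0.36×24.5756 = 9.3872.

tax = $9.39 per unit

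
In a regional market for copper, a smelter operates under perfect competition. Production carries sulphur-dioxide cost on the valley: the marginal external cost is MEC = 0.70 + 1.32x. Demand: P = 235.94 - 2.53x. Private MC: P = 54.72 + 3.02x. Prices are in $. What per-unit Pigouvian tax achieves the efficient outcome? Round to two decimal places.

Social marginal cost = private MC + MEC = 55.42 + 4.34x.
Set SMC = demand: 55.42 + 4.34x = 235.94 - 2.53x → x* = 26.2766.
The Pigouvian tax equals MEC at x*: 0.70 + 1.32×26.2766 = 35.3851.

tax = $35.39 per unit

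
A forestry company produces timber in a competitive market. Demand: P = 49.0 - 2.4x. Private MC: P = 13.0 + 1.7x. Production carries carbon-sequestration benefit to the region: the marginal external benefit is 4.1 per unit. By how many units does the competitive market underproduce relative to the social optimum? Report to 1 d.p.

Market equilibrium (private): 13.0 + 1.7x = 49.0 - 2.4x → x_m = 8.7805.
Social marginal cost = private MC − MEB = 8.9 + 1.7x.
Set SMC = demand: 8.9 + 1.7x = 49.0 - 2.4x → x* = 9.7805.
Gap = |8.7805 − 9.7805| = 1.0000.

1.0 units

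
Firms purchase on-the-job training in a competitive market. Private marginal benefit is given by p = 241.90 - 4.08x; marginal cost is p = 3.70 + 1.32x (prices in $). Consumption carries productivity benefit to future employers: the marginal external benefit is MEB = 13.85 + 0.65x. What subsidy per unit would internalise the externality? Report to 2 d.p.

subsidy = $48.34 per unit

Social marginal benefit = demand + MEB = 255.75 - 3.43x.
Set SMB = MC: 255.75 - 3.43x = 3.70 + 1.32x → x* = 53.0632.
The Pigouvian subsidy equals MEB at x*: 13.85 + 0.65×53.0632 = 48.3411.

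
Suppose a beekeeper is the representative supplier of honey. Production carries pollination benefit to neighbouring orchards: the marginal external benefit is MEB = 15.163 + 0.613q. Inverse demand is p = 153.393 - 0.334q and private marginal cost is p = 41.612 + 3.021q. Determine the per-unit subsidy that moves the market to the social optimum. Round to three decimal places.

subsidy = 43.543 per unit

Social marginal cost = private MC − MEB = 26.449 + 2.408q.
Set SMC = demand: 26.449 + 2.408q = 153.393 - 0.334q → q* = 46.2961.
The Pigouvian subsidy equals MEB at q*: 15.163 + 0.613×46.2961 = 43.5425.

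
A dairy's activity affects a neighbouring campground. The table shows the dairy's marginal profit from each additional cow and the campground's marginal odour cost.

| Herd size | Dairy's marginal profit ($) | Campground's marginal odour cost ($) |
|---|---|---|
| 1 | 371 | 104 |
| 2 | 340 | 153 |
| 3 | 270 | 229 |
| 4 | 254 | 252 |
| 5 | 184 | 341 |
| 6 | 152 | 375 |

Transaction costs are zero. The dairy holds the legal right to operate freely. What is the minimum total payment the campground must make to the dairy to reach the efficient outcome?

$336

Left alone the dairy would choose level 6 (marginal profit stays positive).
Efficient level: k* = 4 (marginal profit ≥ marginal odour cost through 4).
The campground must at least cover the dairy's forgone profit from cutting 6→4: 184 + 152 = 336.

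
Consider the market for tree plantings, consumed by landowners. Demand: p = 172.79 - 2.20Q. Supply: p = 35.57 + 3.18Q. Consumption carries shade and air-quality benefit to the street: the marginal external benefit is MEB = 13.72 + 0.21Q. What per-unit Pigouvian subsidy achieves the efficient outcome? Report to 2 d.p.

Social marginal benefit = demand + MEB = 186.51 - 1.99Q.
Set SMB = MC: 186.51 - 1.99Q = 35.57 + 3.18Q → Q* = 29.1954.
The Pigouvian subsidy equals MEB at Q*: 13.72 + 0.21×29.1954 = 19.8510.

subsidy = 19.85 per unit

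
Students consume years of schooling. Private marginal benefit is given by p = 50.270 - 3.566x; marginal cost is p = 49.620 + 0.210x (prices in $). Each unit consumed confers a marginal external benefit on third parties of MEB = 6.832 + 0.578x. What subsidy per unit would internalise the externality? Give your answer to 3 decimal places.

Social marginal benefit = demand + MEB = 57.102 - 2.988x.
Set SMB = MC: 57.102 - 2.988x = 49.620 + 0.210x → x* = 2.3396.
The Pigouvian subsidy equals MEB at x*: 6.832 + 0.578×2.3396 = 8.1843.

subsidy = $8.184 per unit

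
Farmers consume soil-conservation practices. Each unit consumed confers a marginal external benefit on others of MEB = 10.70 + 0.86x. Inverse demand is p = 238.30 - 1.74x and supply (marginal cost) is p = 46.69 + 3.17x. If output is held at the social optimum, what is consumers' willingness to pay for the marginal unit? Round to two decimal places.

Social marginal benefit = demand + MEB = 249.00 - 0.88x.
Set SMB = MC: 249.00 - 0.88x = 46.69 + 3.17x → x* = 49.9531.
Consumer price on the demand curve at x*: 238.30 − 1.74×49.9531 = 151.3816.

P = 151.38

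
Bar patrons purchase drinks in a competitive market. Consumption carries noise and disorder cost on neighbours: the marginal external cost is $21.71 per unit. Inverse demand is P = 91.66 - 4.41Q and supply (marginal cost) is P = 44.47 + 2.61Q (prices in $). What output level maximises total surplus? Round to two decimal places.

Social marginal benefit = demand − MEC = 69.95 - 4.41Q.
Set SMB = MC: 69.95 - 4.41Q = 44.47 + 2.61Q → Q* = 3.6296.

Q* = 3.63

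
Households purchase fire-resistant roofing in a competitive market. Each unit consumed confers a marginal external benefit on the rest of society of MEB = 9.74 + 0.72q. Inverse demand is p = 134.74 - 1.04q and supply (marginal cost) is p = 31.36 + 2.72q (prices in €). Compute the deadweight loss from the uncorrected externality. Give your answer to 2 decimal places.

Market equilibrium (private): 31.36 + 2.72q = 134.74 - 1.04q → q_m = 27.4947.
Social marginal benefit = demand + MEB = 144.48 - 0.32q.
Set SMB = MC: 144.48 - 0.32q = 31.36 + 2.72q → q* = 37.2105.
The welfare-loss triangle has base |q_m − q*| and height MEB(q_m) (the vertical gap between SMB and MC is zero at q* and MEB at q_m).
DWL = ½ × 9.7158 × 29.5362 = 143.4839.

DWL = €143.48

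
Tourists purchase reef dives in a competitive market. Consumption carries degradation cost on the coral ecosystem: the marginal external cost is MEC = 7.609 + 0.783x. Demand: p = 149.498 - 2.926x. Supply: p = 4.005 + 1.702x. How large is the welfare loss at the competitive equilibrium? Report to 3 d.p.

Market equilibrium (private): 4.005 + 1.702x = 149.498 - 2.926x → x_m = 31.4376.
Social marginal benefit = demand − MEC = 141.889 - 3.709x.
Set SMB = MC: 141.889 - 3.709x = 4.005 + 1.702x → x* = 25.4822.
Between x* and x_m the wedge MC − SMB runs linearly from 0 to MEC(x_m), so the loss is a triangle.
DWL = ½ × 5.9554 × 32.2246 = 95.9552.

DWL = 95.955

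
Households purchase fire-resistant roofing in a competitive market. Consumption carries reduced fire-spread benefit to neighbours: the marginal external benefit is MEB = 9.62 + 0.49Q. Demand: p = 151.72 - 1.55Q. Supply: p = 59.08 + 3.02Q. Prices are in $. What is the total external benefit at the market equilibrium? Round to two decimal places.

Market equilibrium (private): 59.08 + 3.02Q = 151.72 - 1.55Q → Q_m = 20.2713.
Total external benefit = ∫₀^{Q_m} (9.62 + 0.49Q) dQ = 9.62×20.2713 + ½×0.49×20.2713² = 295.6867.

$295.69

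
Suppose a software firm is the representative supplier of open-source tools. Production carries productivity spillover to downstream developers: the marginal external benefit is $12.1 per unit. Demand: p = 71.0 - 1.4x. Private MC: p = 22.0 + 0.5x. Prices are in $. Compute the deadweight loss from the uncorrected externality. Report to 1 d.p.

DWL = $38.5

Market equilibrium (private): 22.0 + 0.5x = 71.0 - 1.4x → x_m = 25.7895.
Social marginal cost = private MC − MEB = 9.9 + 0.5x.
Set SMC = demand: 9.9 + 0.5x = 71.0 - 1.4x → x* = 32.1579.
Height of the DWL triangle at x_m is demand(x_m) − SMC(x_m) = MEB(x_m) = 12.1000.
DWL = ½ × 6.3684 × 12.1000 = 38.5288.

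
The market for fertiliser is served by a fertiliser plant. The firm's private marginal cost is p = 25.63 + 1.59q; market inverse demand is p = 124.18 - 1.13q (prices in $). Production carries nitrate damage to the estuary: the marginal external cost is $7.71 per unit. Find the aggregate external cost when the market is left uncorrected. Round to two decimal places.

Market equilibrium (private): 25.63 + 1.59q = 124.18 - 1.13q → q_m = 36.2316.
Total external cost = MEC × q_m = 7.71 × 36.2316 = 279.3456.

$279.35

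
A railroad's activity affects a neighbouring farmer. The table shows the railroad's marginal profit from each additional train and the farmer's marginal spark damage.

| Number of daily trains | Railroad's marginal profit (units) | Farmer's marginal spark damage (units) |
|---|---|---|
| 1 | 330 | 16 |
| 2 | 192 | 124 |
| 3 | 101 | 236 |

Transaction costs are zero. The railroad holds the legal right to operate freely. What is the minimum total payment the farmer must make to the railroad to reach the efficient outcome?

Left alone the railroad would choose level 3 (marginal profit stays positive).
Efficient level: k* = 2 (marginal profit ≥ marginal spark damage through 2).
The farmer must at least cover the railroad's forgone profit from cutting 3→2: 101 = 101.

101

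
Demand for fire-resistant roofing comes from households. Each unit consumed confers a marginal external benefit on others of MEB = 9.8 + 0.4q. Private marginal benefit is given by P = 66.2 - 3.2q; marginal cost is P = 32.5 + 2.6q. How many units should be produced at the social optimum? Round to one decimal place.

Social marginal benefit = demand + MEB = 76.0 - 2.8q.
Set SMB = MC: 76.0 - 2.8q = 32.5 + 2.6q → q* = 8.0556.

q* = 8.1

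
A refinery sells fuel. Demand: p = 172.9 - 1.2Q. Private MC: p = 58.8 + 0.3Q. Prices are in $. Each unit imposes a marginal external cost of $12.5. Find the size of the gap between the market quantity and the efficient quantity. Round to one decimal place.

Market equilibrium (private): 58.8 + 0.3Q = 172.9 - 1.2Q → Q_m = 76.0667.
Social marginal cost = private MC + MEC = 71.3 + 0.3Q.
Set SMC = demand: 71.3 + 0.3Q = 172.9 - 1.2Q → Q* = 67.7333.
Gap = |76.0667 − 67.7333| = 8.3334.

8.3 units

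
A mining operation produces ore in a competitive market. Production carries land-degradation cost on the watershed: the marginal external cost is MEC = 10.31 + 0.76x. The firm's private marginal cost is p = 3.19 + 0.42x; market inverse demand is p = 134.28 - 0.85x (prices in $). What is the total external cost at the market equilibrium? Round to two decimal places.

Market equilibrium (private): 3.19 + 0.42x = 134.28 - 0.85x → x_m = 103.2205.
Total external cost = ∫₀^{x_m} (10.31 + 0.76x) dx = 10.31×103.2205 + ½×0.76×103.2205² = 5112.9026.

$5112.90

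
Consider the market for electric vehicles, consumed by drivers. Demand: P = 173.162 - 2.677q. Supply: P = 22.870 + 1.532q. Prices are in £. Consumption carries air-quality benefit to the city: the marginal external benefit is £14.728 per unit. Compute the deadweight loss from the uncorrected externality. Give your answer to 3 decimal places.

DWL = £25.768

Market equilibrium (private): 22.870 + 1.532q = 173.162 - 2.677q → q_m = 35.7073.
Social marginal benefit = demand + MEB = 187.890 - 2.677q.
Set SMB = MC: 187.890 - 2.677q = 22.870 + 1.532q → q* = 39.2065.
Between q* and q_m the wedge SMB − MC runs linearly from 0 to MEB(q_m), so the loss is a triangle.
DWL = ½ × 3.4992 × 14.7280 = 25.7681.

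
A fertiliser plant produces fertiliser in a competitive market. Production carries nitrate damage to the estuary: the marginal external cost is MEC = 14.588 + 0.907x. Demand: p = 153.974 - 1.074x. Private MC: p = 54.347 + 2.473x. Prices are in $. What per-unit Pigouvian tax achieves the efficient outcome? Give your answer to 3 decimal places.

tax = $31.905 per unit

Social marginal cost = private MC + MEC = 68.935 + 3.380x.
Set SMC = demand: 68.935 + 3.380x = 153.974 - 1.074x → x* = 19.0927.
The Pigouvian tax equals MEC at x*: 14.588 + 0.907×19.0927 = 31.9051.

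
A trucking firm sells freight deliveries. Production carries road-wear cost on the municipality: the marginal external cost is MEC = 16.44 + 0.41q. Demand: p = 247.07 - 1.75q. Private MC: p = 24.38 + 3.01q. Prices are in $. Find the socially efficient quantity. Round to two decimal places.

Social marginal cost = private MC + MEC = 40.82 + 3.42q.
Set SMC = demand: 40.82 + 3.42q = 247.07 - 1.75q → q* = 39.8936.

q* = 39.89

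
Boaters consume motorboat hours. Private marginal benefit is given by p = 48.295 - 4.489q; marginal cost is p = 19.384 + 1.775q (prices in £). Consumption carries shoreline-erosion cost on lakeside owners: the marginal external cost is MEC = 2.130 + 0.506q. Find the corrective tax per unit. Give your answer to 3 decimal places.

Social marginal benefit = demand − MEC = 46.165 - 4.995q.
Set SMB = MC: 46.165 - 4.995q = 19.384 + 1.775q → q* = 3.9558.
The Pigouvian tax equals MEC at q*: 2.130 + 0.506×3.9558 = 4.1316.

tax = £4.132 per unit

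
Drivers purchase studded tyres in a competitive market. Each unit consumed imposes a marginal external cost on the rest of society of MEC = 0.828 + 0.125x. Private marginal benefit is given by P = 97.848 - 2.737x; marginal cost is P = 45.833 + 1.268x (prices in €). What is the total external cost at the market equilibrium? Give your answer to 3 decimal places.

€21.296

Market equilibrium (private): 45.833 + 1.268x = 97.848 - 2.737x → x_m = 12.9875.
Total external cost = ∫₀^{x_m} (0.828 + 0.125x) dx = 0.828×12.9875 + ½×0.125×12.9875² = 21.2958.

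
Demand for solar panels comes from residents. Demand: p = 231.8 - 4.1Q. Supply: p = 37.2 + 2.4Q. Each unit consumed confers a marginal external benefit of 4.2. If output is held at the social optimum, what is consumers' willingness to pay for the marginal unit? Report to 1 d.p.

Social marginal benefit = demand + MEB = 236.0 - 4.1Q.
Set SMB = MC: 236.0 - 4.1Q = 37.2 + 2.4Q → Q* = 30.5846.
Consumer price on the demand curve at Q*: 231.8 − 4.1×30.5846 = 106.4031.

P = 106.4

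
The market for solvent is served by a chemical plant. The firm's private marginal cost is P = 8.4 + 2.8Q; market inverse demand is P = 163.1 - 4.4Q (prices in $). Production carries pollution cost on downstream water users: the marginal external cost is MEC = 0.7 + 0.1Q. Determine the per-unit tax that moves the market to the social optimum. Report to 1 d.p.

tax = $2.8 per unit

Social marginal cost = private MC + MEC = 9.1 + 2.9Q.
Set SMC = demand: 9.1 + 2.9Q = 163.1 - 4.4Q → Q* = 21.0959.
The Pigouvian tax equals MEC at Q*: 0.7 + 0.1×21.0959 = 2.8096.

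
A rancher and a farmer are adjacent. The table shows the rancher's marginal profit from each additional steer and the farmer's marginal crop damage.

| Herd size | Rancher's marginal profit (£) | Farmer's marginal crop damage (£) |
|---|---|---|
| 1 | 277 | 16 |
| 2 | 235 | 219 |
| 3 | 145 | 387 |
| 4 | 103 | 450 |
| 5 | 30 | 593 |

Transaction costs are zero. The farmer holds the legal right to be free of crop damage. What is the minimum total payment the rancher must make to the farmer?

Efficient level: marginal profit ≥ marginal crop damage through level 2, so k* = 2.
With the farmer holding the right, the rancher must at least compensate total damage at k*: 16 + 219 = 235.

£235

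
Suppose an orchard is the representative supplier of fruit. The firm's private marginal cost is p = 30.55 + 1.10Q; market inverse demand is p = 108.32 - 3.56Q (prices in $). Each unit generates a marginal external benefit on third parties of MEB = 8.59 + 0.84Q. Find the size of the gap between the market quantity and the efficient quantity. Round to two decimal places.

Market equilibrium (private): 30.55 + 1.10Q = 108.32 - 3.56Q → Q_m = 16.6888.
Social marginal cost = private MC − MEB = 21.96 + 0.26Q.
Set SMC = demand: 21.96 + 0.26Q = 108.32 - 3.56Q → Q* = 22.6073.
Gap = |16.6888 − 22.6073| = 5.9185.

5.92 units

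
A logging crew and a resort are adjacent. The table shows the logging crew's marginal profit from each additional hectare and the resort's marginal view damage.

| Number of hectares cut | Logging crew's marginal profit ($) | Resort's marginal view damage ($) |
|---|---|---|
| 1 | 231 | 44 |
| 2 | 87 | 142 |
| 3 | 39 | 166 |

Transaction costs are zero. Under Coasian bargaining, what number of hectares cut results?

Bargaining reaches the level where marginal profit last exceeds marginal view damage.
That holds through level 1 (231 ≥ 44) but not at 2 (87 < 142).

1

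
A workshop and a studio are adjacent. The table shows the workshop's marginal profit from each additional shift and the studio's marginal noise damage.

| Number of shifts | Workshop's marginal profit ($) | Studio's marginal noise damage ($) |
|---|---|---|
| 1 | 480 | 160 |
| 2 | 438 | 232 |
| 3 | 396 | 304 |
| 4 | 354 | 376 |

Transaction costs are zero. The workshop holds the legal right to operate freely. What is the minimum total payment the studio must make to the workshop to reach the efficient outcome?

$354

Left alone the workshop would choose level 4 (marginal profit stays positive).
Efficient level: k* = 3 (marginal profit ≥ marginal noise damage through 3).
The studio must at least cover the workshop's forgone profit from cutting 4→3: 354 = 354.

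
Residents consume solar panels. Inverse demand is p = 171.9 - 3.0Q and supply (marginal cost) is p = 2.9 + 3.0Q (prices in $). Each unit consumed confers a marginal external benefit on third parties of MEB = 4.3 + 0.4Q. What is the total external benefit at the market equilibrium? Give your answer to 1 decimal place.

$279.8

Market equilibrium (private): 2.9 + 3.0Q = 171.9 - 3.0Q → Q_m = 28.1667.
Total external benefit = ∫₀^{Q_m} (4.3 + 0.4Q) dQ = 4.3×28.1667 + ½×0.4×28.1667² = 279.7894.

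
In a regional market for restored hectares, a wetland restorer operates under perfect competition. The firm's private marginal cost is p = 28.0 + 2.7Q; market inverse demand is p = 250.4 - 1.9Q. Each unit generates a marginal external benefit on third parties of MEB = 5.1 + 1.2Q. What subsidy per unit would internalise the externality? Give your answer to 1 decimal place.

subsidy = 85.4 per unit

Social marginal cost = private MC − MEB = 22.9 + 1.5Q.
Set SMC = demand: 22.9 + 1.5Q = 250.4 - 1.9Q → Q* = 66.9118.
The Pigouvian subsidy equals MEB at Q*: 5.1 + 1.2×66.9118 = 85.3942.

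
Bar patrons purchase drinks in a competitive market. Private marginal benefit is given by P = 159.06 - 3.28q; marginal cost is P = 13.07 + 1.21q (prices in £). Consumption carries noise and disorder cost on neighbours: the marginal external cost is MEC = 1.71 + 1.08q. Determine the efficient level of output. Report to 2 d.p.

Social marginal benefit = demand − MEC = 157.35 - 4.36q.
Set SMB = MC: 157.35 - 4.36q = 13.07 + 1.21q → q* = 25.9031.

q* = 25.90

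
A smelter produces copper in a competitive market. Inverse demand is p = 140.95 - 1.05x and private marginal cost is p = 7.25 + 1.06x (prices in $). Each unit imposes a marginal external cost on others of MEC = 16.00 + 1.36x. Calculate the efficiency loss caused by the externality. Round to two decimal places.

Market equilibrium (private): 7.25 + 1.06x = 140.95 - 1.05x → x_m = 63.3649.
Social marginal cost = private MC + MEC = 23.25 + 2.42x.
Set SMC = demand: 23.25 + 2.42x = 140.95 - 1.05x → x* = 33.9193.
Between x* and x_m the wedge SMC − demand runs linearly from 0 to MEC(x_m), so the loss is a triangle.
DWL = ½ × 29.4456 × 102.1763 = 1504.3212.

DWL = $1504.32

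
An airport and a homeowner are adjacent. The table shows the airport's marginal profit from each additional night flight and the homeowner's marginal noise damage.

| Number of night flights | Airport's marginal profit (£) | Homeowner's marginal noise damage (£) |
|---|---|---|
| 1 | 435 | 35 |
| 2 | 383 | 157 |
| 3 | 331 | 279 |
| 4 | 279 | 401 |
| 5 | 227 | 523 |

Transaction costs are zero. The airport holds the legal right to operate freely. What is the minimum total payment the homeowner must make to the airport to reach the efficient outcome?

Left alone the airport would choose level 5 (marginal profit stays positive).
Efficient level: k* = 3 (marginal profit ≥ marginal noise damage through 3).
The homeowner must at least cover the airport's forgone profit from cutting 5→3: 279 + 227 = 506.

£506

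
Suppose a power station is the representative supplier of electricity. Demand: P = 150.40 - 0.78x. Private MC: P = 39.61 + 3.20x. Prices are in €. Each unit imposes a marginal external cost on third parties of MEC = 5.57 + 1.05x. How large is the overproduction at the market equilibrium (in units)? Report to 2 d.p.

6.92 units

Market equilibrium (private): 39.61 + 3.20x = 150.40 - 0.78x → x_m = 27.8367.
Social marginal cost = private MC + MEC = 45.18 + 4.25x.
Set SMC = demand: 45.18 + 4.25x = 150.40 - 0.78x → x* = 20.9185.
Gap = |27.8367 − 20.9185| = 6.9182.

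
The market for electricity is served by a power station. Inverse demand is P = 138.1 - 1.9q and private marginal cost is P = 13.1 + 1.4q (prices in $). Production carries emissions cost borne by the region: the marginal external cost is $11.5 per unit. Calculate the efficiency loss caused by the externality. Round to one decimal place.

DWL = $20.0

Market equilibrium (private): 13.1 + 1.4q = 138.1 - 1.9q → q_m = 37.8788.
Social marginal cost = private MC + MEC = 24.6 + 1.4q.
Set SMC = demand: 24.6 + 1.4q = 138.1 - 1.9q → q* = 34.3939.
The loss is the area between SMC and demand from q* to q_m; with linear curves that's a triangle of height MEC(q_m).
DWL = ½ × 3.4849 × 11.5000 = 20.0382.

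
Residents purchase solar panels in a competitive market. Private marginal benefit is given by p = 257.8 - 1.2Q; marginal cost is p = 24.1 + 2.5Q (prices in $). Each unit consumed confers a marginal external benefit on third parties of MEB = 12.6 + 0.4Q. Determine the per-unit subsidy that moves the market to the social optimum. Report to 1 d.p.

subsidy = $42.5 per unit

Social marginal benefit = demand + MEB = 270.4 - 0.8Q.
Set SMB = MC: 270.4 - 0.8Q = 24.1 + 2.5Q → Q* = 74.6364.
The Pigouvian subsidy equals MEB at Q*: 12.6 + 0.4×74.6364 = 42.4546.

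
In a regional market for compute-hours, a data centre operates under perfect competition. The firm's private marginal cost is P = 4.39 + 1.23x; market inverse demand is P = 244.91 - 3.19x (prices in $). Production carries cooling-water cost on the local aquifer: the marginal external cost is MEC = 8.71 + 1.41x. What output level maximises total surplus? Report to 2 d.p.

Social marginal cost = private MC + MEC = 13.10 + 2.64x.
Set SMC = demand: 13.10 + 2.64x = 244.91 - 3.19x → x* = 39.7616.

x* = 39.76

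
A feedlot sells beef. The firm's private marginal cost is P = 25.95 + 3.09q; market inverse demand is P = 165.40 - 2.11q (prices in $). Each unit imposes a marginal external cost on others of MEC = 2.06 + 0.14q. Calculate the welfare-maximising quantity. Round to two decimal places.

q* = 25.73

Social marginal cost = private MC + MEC = 28.01 + 3.23q.
Set SMC = demand: 28.01 + 3.23q = 165.40 - 2.11q → q* = 25.7285.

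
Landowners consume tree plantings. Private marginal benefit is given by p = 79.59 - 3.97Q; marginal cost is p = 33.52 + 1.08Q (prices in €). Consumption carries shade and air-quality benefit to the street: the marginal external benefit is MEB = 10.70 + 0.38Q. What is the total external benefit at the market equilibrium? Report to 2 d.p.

Market equilibrium (private): 33.52 + 1.08Q = 79.59 - 3.97Q → Q_m = 9.1228.
Total external benefit = ∫₀^{Q_m} (10.70 + 0.38Q) dQ = 10.70×9.1228 + ½×0.38×9.1228² = 113.4268.

€113.43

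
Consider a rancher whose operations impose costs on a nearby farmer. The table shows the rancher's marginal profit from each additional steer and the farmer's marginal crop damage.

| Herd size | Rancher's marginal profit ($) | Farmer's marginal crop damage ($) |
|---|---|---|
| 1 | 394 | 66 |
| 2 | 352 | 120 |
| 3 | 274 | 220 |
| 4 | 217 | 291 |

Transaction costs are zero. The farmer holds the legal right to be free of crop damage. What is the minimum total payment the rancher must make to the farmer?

$406

Efficient level: marginal profit ≥ marginal crop damage through level 3, so k* = 3.
With the farmer holding the right, the rancher must at least compensate total damage at k*: 66 + 120 + 220 = 406.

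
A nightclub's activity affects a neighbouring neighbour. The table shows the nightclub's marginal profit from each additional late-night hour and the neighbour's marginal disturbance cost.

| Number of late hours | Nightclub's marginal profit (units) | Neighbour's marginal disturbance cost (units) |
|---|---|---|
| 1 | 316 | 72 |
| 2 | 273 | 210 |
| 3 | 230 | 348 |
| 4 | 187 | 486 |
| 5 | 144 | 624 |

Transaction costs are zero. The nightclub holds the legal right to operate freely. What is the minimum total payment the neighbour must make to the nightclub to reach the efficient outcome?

Left alone the nightclub would choose level 5 (marginal profit stays positive).
Efficient level: k* = 2 (marginal profit ≥ marginal disturbance cost through 2).
The neighbour must at least cover the nightclub's forgone profit from cutting 5→2: 230 + 187 + 144 = 561.

561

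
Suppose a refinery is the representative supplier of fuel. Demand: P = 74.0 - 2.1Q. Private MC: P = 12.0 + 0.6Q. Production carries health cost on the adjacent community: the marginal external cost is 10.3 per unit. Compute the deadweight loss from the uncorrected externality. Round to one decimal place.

DWL = 19.6

Market equilibrium (private): 12.0 + 0.6Q = 74.0 - 2.1Q → Q_m = 22.9630.
Social marginal cost = private MC + MEC = 22.3 + 0.6Q.
Set SMC = demand: 22.3 + 0.6Q = 74.0 - 2.1Q → Q* = 19.1481.
The welfare-loss triangle has base |Q_m − Q*| and height MEC(Q_m) (the vertical gap between SMC and demand is zero at Q* and MEC at Q_m).
DWL = ½ × 3.8149 × 10.3000 = 19.6467.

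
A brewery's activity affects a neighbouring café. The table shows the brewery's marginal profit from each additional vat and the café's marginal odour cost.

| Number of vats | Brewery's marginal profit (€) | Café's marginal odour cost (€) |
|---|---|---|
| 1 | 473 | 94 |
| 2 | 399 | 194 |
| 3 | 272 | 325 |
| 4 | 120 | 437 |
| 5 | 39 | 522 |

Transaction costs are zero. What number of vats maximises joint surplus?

2

Bargaining reaches the level where marginal profit last exceeds marginal odour cost.
That holds through level 2 (399 ≥ 194) but not at 3 (272 < 325).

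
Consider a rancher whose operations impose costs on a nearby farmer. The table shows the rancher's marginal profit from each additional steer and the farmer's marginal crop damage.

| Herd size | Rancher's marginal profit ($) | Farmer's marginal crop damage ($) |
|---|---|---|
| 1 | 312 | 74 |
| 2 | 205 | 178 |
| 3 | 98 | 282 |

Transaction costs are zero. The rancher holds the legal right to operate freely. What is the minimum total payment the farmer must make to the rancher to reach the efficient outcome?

Left alone the rancher would choose level 3 (marginal profit stays positive).
Efficient level: k* = 2 (marginal profit ≥ marginal crop damage through 2).
The farmer must at least cover the rancher's forgone profit from cutting 3→2: 98 = 98.

$98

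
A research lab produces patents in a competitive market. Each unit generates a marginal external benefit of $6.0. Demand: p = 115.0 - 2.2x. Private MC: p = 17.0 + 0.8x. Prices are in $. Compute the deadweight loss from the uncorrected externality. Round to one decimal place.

Market equilibrium (private): 17.0 + 0.8x = 115.0 - 2.2x → x_m = 32.6667.
Social marginal cost = private MC − MEB = 11.0 + 0.8x.
Set SMC = demand: 11.0 + 0.8x = 115.0 - 2.2x → x* = 34.6667.
The loss is the area between SMC and demand from x* to x_m; with linear curves that's a triangle of height MEB(x_m).
DWL = ½ × 2.0000 × 6.0000 = 6.0000.

DWL = $6.0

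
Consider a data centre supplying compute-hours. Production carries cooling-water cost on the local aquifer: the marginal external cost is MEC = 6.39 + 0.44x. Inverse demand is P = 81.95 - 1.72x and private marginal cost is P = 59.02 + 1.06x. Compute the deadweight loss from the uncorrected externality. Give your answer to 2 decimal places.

DWL = 15.59

Market equilibrium (private): 59.02 + 1.06x = 81.95 - 1.72x → x_m = 8.2482.
Social marginal cost = private MC + MEC = 65.41 + 1.50x.
Set SMC = demand: 65.41 + 1.50x = 81.95 - 1.72x → x* = 5.1366.
The welfare-loss triangle has base |x_m − x*| and height MEC(x_m) (the vertical gap between SMC and demand is zero at x* and MEC at x_m).
DWL = ½ × 3.1116 × 10.0192 = 15.5879.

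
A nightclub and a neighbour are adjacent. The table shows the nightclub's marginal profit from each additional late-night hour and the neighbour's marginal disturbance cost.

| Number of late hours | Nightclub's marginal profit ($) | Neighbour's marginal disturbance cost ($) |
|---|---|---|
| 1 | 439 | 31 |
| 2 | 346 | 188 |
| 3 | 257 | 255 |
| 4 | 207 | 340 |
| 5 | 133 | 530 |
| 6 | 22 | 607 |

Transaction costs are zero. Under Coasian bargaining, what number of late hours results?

Bargaining reaches the level where marginal profit last exceeds marginal disturbance cost.
That holds through level 3 (257 ≥ 255) but not at 4 (207 < 340).

3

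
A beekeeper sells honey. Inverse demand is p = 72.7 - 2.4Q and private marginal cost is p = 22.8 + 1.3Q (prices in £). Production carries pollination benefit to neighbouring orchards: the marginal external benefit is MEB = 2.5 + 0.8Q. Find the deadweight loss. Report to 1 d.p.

DWL = £30.4

Market equilibrium (private): 22.8 + 1.3Q = 72.7 - 2.4Q → Q_m = 13.4865.
Social marginal cost = private MC − MEB = 20.3 + 0.5Q.
Set SMC = demand: 20.3 + 0.5Q = 72.7 - 2.4Q → Q* = 18.0690.
Between Q* and Q_m the wedge demand − SMC runs linearly from 0 to MEB(Q_m), so the loss is a triangle.
DWL = ½ × 4.5825 × 13.2892 = 30.4489.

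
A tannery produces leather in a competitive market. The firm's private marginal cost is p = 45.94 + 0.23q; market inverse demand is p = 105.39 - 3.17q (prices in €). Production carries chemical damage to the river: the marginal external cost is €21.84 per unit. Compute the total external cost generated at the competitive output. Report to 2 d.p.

Market equilibrium (private): 45.94 + 0.23q = 105.39 - 3.17q → q_m = 17.4853.
Total external cost = MEC × q_m = 21.84 × 17.4853 = 381.8790.

€381.88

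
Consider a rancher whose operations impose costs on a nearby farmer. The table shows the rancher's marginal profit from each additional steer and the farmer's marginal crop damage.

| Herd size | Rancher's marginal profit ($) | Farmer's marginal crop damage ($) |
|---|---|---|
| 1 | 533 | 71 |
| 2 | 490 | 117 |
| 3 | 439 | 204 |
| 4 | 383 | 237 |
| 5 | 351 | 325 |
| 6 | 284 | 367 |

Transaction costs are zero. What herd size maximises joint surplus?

5

Bargaining reaches the level where marginal profit last exceeds marginal crop damage.
That holds through level 5 (351 ≥ 325) but not at 6 (284 < 367).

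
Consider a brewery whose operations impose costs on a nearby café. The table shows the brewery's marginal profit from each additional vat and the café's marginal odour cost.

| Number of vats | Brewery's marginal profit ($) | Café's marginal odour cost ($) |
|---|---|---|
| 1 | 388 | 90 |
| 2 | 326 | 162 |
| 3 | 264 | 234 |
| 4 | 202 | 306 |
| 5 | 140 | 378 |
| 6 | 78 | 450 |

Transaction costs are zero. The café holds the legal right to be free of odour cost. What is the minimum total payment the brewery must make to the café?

$486

Efficient level: marginal profit ≥ marginal odour cost through level 3, so k* = 3.
With the café holding the right, the brewery must at least compensate total damage at k*: 90 + 162 + 234 = 486.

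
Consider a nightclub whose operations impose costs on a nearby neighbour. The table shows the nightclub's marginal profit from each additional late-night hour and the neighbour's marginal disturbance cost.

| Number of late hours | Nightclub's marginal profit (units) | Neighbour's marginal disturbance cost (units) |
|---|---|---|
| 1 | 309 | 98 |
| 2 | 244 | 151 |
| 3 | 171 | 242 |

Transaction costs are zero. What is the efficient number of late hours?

2

Bargaining reaches the level where marginal profit last exceeds marginal disturbance cost.
That holds through level 2 (244 ≥ 151) but not at 3 (171 < 242).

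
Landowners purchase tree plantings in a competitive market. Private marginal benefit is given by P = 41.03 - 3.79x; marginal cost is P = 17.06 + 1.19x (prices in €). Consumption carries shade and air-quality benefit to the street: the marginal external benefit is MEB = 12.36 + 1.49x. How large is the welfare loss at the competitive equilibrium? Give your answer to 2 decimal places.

DWL = €54.65

Market equilibrium (private): 17.06 + 1.19x = 41.03 - 3.79x → x_m = 4.8133.
Social marginal benefit = demand + MEB = 53.39 - 2.30x.
Set SMB = MC: 53.39 - 2.30x = 17.06 + 1.19x → x* = 10.4097.
The loss is the area between SMB and MC from x* to x_m; with linear curves that's a triangle of height MEB(x_m).
DWL = ½ × 5.5964 × 19.5317 = 54.6536.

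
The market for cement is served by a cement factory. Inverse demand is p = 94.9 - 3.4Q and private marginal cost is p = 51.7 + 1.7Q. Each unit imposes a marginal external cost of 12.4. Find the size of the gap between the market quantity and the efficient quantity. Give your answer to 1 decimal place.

2.4 units

Market equilibrium (private): 51.7 + 1.7Q = 94.9 - 3.4Q → Q_m = 8.4706.
Social marginal cost = private MC + MEC = 64.1 + 1.7Q.
Set SMC = demand: 64.1 + 1.7Q = 94.9 - 3.4Q → Q* = 6.0392.
Gap = |8.4706 − 6.0392| = 2.4314.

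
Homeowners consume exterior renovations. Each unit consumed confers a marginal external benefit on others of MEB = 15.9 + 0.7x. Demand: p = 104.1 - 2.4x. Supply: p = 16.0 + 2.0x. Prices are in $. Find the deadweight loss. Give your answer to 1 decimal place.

Market equilibrium (private): 16.0 + 2.0x = 104.1 - 2.4x → x_m = 20.0227.
Social marginal benefit = demand + MEB = 120.0 - 1.7x.
Set SMB = MC: 120.0 - 1.7x = 16.0 + 2.0x → x* = 28.1081.
Height of the DWL triangle at x_m is SMB(x_m) − MC(x_m) = MEB(x_m) = 29.9159.
DWL = ½ × 8.0854 × 29.9159 = 120.9410.

DWL = $120.9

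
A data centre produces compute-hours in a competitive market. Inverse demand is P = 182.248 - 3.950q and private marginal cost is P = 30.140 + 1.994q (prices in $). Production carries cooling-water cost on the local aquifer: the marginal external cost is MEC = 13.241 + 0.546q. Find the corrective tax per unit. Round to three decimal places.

Social marginal cost = private MC + MEC = 43.381 + 2.540q.
Set SMC = demand: 43.381 + 2.540q = 182.248 - 3.950q → q* = 21.3971.
The Pigouvian tax equals MEC at q*: 13.241 + 0.546×21.3971 = 24.9238.

tax = $24.924 per unit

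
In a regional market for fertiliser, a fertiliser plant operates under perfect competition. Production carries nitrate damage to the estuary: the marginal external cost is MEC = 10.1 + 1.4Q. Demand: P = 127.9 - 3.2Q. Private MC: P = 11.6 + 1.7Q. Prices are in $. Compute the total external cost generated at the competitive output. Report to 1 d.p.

$634.1

Market equilibrium (private): 11.6 + 1.7Q = 127.9 - 3.2Q → Q_m = 23.7347.
Total external cost = ∫₀^{Q_m} (10.1 + 1.4Q) dQ = 10.1×23.7347 + ½×1.4×23.7347² = 634.0557.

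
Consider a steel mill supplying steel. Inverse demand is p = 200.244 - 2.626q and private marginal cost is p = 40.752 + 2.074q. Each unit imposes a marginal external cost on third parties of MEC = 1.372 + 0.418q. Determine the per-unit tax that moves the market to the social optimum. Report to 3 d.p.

Social marginal cost = private MC + MEC = 42.124 + 2.492q.
Set SMC = demand: 42.124 + 2.492q = 200.244 - 2.626q → q* = 30.8949.
The Pigouvian tax equals MEC at q*: 1.372 + 0.418×30.8949 = 14.2861.

tax = 14.286 per unit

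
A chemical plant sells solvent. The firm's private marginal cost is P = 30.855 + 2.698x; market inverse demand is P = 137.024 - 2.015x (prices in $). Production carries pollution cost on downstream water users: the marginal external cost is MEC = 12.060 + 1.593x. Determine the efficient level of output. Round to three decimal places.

Social marginal cost = private MC + MEC = 42.915 + 4.291x.
Set SMC = demand: 42.915 + 4.291x = 137.024 - 2.015x → x* = 14.9237.

x* = 14.924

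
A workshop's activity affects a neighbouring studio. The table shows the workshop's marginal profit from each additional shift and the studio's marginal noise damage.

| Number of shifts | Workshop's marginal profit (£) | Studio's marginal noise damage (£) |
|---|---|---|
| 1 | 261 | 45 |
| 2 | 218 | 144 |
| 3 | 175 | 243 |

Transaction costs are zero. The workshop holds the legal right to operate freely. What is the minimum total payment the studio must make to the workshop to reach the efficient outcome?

Left alone the workshop would choose level 3 (marginal profit stays positive).
Efficient level: k* = 2 (marginal profit ≥ marginal noise damage through 2).
The studio must at least cover the workshop's forgone profit from cutting 3→2: 175 = 175.

£175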